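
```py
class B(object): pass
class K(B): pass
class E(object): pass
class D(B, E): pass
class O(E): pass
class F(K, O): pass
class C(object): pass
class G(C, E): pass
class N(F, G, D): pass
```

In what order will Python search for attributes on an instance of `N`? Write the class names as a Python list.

[N, F, K, G, C, D, B, O, E, object]

L[N] = N + merge(L[F], L[G], L[D], [F G D])
  take F:  [F K B O E object] + [G C E object] + [D B E object] + [F G D]
  take K:  [K B O E object] + [G C E object] + [D B E object] + [G D]
  take G:  [B O E object] + [G C E object] + [D B E object] + [G D]
  take C:  [B O E object] + [C E object] + [D B E object] + [D]
  take D:  [B O E object] + [E object] + [D B E object] + [D]
  take B:  [B O E object] + [E object] + [B E object]
  take O:  [O E object] + [E object] + [E object]
  take E:  [E object] + [E object] + [E object]
  take object:  [object] + [object] + [object]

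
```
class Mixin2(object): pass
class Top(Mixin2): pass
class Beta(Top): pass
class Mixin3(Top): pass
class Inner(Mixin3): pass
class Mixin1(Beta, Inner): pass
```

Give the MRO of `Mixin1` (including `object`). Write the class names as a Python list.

L[Mixin1] = Mixin1 + merge(L[Beta], L[Inner], [Beta Inner])
  take Beta:  [Beta Top Mixin2 object] + [Inner Mixin3 Top Mixin2 object] + [Beta Inner]
  take Inner:  [Top Mixin2 object] + [Inner Mixin3 Top Mixin2 object] + [Inner]
  take Mixin3:  [Top Mixin2 object] + [Mixin3 Top Mixin2 object]
  take Top:  [Top Mixin2 object] + [Top Mixin2 object]
  take Mixin2:  [Mixin2 object] + [Mixin2 object]
  take object:  [object] + [object]

[Mixin1, Beta, Inner, Mixin3, Top, Mixin2, object]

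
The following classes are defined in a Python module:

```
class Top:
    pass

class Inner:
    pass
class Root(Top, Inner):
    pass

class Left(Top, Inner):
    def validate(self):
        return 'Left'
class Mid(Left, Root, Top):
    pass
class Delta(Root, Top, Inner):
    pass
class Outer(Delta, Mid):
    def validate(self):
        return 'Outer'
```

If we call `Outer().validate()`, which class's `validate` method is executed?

Outer

L[Outer] = Outer + merge(L[Delta], L[Mid], [Delta Mid])
  take Delta:  [Delta Root Top Inner object] + [Mid Left Root Top Inner object] + [Delta Mid]
  take Mid:  [Root Top Inner object] + [Mid Left Root Top Inner object] + [Mid]
  take Left:  [Root Top Inner object] + [Left Root Top Inner object]
  take Root:  [Root Top Inner object] + [Root Top Inner object]
  take Top:  [Top Inner object] + [Top Inner object]
  take Inner:  [Inner object] + [Inner object]
  take object:  [object] + [object]
MRO: Outer Delta Mid Left Root Top Inner object
validate is defined in: Left, Outer. First along the MRO is Outer.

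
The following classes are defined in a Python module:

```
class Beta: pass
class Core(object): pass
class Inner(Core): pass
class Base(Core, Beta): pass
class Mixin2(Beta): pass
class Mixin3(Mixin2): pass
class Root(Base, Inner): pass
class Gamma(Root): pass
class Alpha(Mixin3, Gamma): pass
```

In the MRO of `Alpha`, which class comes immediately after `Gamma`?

Root

L[Alpha] = Alpha + merge(L[Mixin3], L[Gamma], [Mixin3 Gamma])
  take Mixin3:  [Mixin3 Mixin2 Beta object] + [Gamma Root Base Inner Core Beta object] + [Mixin3 Gamma]
  take Mixin2:  [Mixin2 Beta object] + [Gamma Root Base Inner Core Beta object] + [Gamma]
  take Gamma:  [Beta object] + [Gamma Root Base Inner Core Beta object] + [Gamma]
  take Root:  [Beta object] + [Root Base Inner Core Beta object]
  take Base:  [Beta object] + [Base Inner Core Beta object]
  take Inner:  [Beta object] + [Inner Core Beta object]
  take Core:  [Beta object] + [Core Beta object]
  take Beta:  [Beta object] + [Beta object]
  take object:  [object] + [object]
MRO: Alpha Mixin3 Mixin2 Gamma Root Base Inner Core Beta object
Gamma is at position 3; next is Root.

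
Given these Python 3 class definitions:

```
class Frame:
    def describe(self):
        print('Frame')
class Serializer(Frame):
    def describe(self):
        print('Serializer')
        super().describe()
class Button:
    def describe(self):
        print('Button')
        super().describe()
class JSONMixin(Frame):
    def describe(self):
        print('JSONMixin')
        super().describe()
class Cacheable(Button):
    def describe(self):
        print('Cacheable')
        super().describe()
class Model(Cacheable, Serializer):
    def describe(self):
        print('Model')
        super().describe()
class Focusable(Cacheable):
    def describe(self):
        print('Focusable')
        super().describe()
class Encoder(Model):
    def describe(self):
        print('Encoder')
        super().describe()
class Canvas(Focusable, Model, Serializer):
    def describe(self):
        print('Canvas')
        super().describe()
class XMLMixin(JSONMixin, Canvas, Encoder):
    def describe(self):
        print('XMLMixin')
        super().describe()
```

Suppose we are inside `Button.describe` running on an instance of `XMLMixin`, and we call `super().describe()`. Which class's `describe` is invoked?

L[XMLMixin] = XMLMixin + merge(L[JSONMixin], L[Canvas], L[Encoder], [JSONMixin Canvas Encoder])
  take JSONMixin:  [JSONMixin Frame object] + [Canvas Focusable Model Cacheable Button Serializer Frame object] + [Encoder Model Cacheable Button Serializer Frame object] + [JSONMixin Canvas Encoder]
  take Canvas:  [Frame object] + [Canvas Focusable Model Cacheable Button Serializer Frame object] + [Encoder Model Cacheable Button Serializer Frame object] + [Canvas Encoder]
  take Focusable:  [Frame object] + [Focusable Model Cacheable Button Serializer Frame object] + [Encoder Model Cacheable Button Serializer Frame object] + [Encoder]
  take Encoder:  [Frame object] + [Model Cacheable Button Serializer Frame object] + [Encoder Model Cacheable Button Serializer Frame object] + [Encoder]
  take Model:  [Frame object] + [Model Cacheable Button Serializer Frame object] + [Model Cacheable Button Serializer Frame object]
  take Cacheable:  [Frame object] + [Cacheable Button Serializer Frame object] + [Cacheable Button Serializer Frame object]
  take Button:  [Frame object] + [Button Serializer Frame object] + [Button Serializer Frame object]
  take Serializer:  [Frame object] + [Serializer Frame object] + [Serializer Frame object]
  take Frame:  [Frame object] + [Frame object] + [Frame object]
  take object:  [object] + [object] + [object]
MRO: XMLMixin JSONMixin Canvas Focusable Encoder Model Cacheable Button Serializer Frame object
super() in Button.describe on a XMLMixin instance goes to the class after Button in XMLMixin's MRO: Serializer.

Serializer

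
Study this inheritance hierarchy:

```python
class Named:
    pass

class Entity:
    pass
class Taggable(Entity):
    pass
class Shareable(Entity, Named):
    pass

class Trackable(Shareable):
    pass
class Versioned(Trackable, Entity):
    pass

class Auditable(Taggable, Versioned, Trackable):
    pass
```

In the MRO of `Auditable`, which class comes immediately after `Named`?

object

L[Auditable] = Auditable + merge(L[Taggable], L[Versioned], L[Trackable], [Taggable Versioned Trackable])
  take Taggable:  [Taggable Entity object] + [Versioned Trackable Shareable Entity Named object] + [Trackable Shareable Entity Named object] + [Taggable Versioned Trackable]
  take Versioned:  [Entity object] + [Versioned Trackable Shareable Entity Named object] + [Trackable Shareable Entity Named object] + [Versioned Trackable]
  take Trackable:  [Entity object] + [Trackable Shareable Entity Named object] + [Trackable Shareable Entity Named object] + [Trackable]
  take Shareable:  [Entity object] + [Shareable Entity Named object] + [Shareable Entity Named object]
  take Entity:  [Entity object] + [Entity Named object] + [Entity Named object]
  take Named:  [object] + [Named object] + [Named object]
  take object:  [object] + [object] + [object]
MRO: Auditable Taggable Versioned Trackable Shareable Entity Named object
Named is at position 6; next is object.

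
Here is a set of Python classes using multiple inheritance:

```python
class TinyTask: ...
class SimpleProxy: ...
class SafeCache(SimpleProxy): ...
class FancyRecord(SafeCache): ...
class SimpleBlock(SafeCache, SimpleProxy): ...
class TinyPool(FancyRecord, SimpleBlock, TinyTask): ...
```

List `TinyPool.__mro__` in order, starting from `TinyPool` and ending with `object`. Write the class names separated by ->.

L[TinyPool] = TinyPool + merge(L[FancyRecord], L[SimpleBlock], L[TinyTask], [FancyRecord SimpleBlock TinyTask])
  take FancyRecord:  [FancyRecord SafeCache SimpleProxy object] + [SimpleBlock SafeCache SimpleProxy object] + [TinyTask object] + [FancyRecord SimpleBlock TinyTask]
  take SimpleBlock:  [SafeCache SimpleProxy object] + [SimpleBlock SafeCache SimpleProxy object] + [TinyTask object] + [SimpleBlock TinyTask]
  take SafeCache:  [SafeCache SimpleProxy object] + [SafeCache SimpleProxy object] + [TinyTask object] + [TinyTask]
  take SimpleProxy:  [SimpleProxy object] + [SimpleProxy object] + [TinyTask object] + [TinyTask]
  take TinyTask:  [object] + [object] + [TinyTask object] + [TinyTask]
  take object:  [object] + [object] + [object]

TinyPool -> FancyRecord -> SimpleBlock -> SafeCache -> SimpleProxy -> TinyTask -> object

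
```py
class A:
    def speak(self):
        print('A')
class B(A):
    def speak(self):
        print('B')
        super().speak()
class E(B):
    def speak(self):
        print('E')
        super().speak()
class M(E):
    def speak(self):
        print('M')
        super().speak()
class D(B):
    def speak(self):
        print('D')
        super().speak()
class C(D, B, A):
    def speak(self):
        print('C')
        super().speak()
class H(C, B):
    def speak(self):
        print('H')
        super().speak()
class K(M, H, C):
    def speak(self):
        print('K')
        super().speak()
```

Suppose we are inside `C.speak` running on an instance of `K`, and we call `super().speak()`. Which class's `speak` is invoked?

D

L[K] = K + merge(L[M], L[H], L[C], [M H C])
  take M:  [M E B A object] + [H C D B A object] + [C D B A object] + [M H C]
  take E:  [E B A object] + [H C D B A object] + [C D B A object] + [H C]
  take H:  [B A object] + [H C D B A object] + [C D B A object] + [H C]
  take C:  [B A object] + [C D B A object] + [C D B A object] + [C]
  take D:  [B A object] + [D B A object] + [D B A object]
  take B:  [B A object] + [B A object] + [B A object]
  take A:  [A object] + [A object] + [A object]
  take object:  [object] + [object] + [object]
MRO: K M E H C D B A object
super() in C.speak on a K instance goes to the class after C in K's MRO: D.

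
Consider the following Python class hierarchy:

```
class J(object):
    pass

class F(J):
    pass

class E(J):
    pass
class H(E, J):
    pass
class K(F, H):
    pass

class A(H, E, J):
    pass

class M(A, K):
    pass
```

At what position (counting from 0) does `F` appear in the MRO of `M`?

L[M] = M + merge(L[A], L[K], [A K])
  take A:  [A H E J object] + [K F H E J object] + [A K]
  take K:  [H E J object] + [K F H E J object] + [K]
  take F:  [H E J object] + [F H E J object]
  take H:  [H E J object] + [H E J object]
  take E:  [E J object] + [E J object]
  take J:  [J object] + [J object]
  take object:  [object] + [object]
MRO: M A K F H E J object
F sits at index 3.

3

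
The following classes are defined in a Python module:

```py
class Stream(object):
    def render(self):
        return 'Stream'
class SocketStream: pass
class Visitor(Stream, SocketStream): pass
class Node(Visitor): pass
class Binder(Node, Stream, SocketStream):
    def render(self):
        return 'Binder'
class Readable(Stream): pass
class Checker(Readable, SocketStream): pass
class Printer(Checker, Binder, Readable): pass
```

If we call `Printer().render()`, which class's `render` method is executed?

L[Printer] = Printer + merge(L[Checker], L[Binder], L[Readable], [Checker Binder Readable])
  take Checker:  [Checker Readable Stream SocketStream object] + [Binder Node Visitor Stream SocketStream object] + [Readable Stream object] + [Checker Binder Readable]
  take Binder:  [Readable Stream SocketStream object] + [Binder Node Visitor Stream SocketStream object] + [Readable Stream object] + [Binder Readable]
  take Readable:  [Readable Stream SocketStream object] + [Node Visitor Stream SocketStream object] + [Readable Stream object] + [Readable]
  take Node:  [Stream SocketStream object] + [Node Visitor Stream SocketStream object] + [Stream object]
  take Visitor:  [Stream SocketStream object] + [Visitor Stream SocketStream object] + [Stream object]
  take Stream:  [Stream SocketStream object] + [Stream SocketStream object] + [Stream object]
  take SocketStream:  [SocketStream object] + [SocketStream object] + [object]
  take object:  [object] + [object] + [object]
MRO: Printer Checker Binder Readable Node Visitor Stream SocketStream object
render is defined in: Binder, Stream. First along the MRO is Binder.

Binder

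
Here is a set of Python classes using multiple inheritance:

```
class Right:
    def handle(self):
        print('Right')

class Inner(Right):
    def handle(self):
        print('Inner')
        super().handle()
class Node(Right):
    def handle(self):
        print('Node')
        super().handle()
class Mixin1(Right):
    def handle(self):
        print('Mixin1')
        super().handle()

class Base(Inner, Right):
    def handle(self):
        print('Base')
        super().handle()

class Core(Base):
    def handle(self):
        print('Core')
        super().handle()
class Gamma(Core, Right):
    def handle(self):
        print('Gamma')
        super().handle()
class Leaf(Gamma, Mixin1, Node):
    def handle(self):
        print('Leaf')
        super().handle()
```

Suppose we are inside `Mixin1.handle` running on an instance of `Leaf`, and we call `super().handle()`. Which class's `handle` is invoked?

L[Leaf] = Leaf + merge(L[Gamma], L[Mixin1], L[Node], [Gamma Mixin1 Node])
  take Gamma:  [Gamma Core Base Inner Right object] + [Mixin1 Right object] + [Node Right object] + [Gamma Mixin1 Node]
  take Core:  [Core Base Inner Right object] + [Mixin1 Right object] + [Node Right object] + [Mixin1 Node]
  take Base:  [Base Inner Right object] + [Mixin1 Right object] + [Node Right object] + [Mixin1 Node]
  take Inner:  [Inner Right object] + [Mixin1 Right object] + [Node Right object] + [Mixin1 Node]
  take Mixin1:  [Right object] + [Mixin1 Right object] + [Node Right object] + [Mixin1 Node]
  take Node:  [Right object] + [Right object] + [Node Right object] + [Node]
  take Right:  [Right object] + [Right object] + [Right object]
  take object:  [object] + [object] + [object]
MRO: Leaf Gamma Core Base Inner Mixin1 Node Right object
super() in Mixin1.handle on a Leaf instance goes to the class after Mixin1 in Leaf's MRO: Node.

Node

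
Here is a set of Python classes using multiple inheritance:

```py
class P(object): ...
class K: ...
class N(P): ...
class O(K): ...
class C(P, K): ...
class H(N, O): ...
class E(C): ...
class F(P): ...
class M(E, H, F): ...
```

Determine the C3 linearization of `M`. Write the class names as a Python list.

[M, E, C, H, N, F, P, O, K, object]

L[M] = M + merge(L[E], L[H], L[F], [E H F])
  take E:  [E C P K object] + [H N P O K object] + [F P object] + [E H F]
  take C:  [C P K object] + [H N P O K object] + [F P object] + [H F]
  take H:  [P K object] + [H N P O K object] + [F P object] + [H F]
  take N:  [P K object] + [N P O K object] + [F P object] + [F]
  take F:  [P K object] + [P O K object] + [F P object] + [F]
  take P:  [P K object] + [P O K object] + [P object]
  take O:  [K object] + [O K object] + [object]
  take K:  [K object] + [K object] + [object]
  take object:  [object] + [object] + [object]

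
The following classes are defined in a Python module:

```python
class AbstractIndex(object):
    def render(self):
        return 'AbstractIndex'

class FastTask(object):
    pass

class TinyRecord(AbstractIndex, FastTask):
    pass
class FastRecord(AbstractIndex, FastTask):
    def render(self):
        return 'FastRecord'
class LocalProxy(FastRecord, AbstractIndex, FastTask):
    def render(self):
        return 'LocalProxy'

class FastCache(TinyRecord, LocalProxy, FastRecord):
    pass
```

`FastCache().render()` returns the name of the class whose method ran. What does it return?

L[FastCache] = FastCache + merge(L[TinyRecord], L[LocalProxy], L[FastRecord], [TinyRecord LocalProxy FastRecord])
  take TinyRecord:  [TinyRecord AbstractIndex FastTask object] + [LocalProxy FastRecord AbstractIndex FastTask object] + [FastRecord AbstractIndex FastTask object] + [TinyRecord LocalProxy FastRecord]
  take LocalProxy:  [AbstractIndex FastTask object] + [LocalProxy FastRecord AbstractIndex FastTask object] + [FastRecord AbstractIndex FastTask object] + [LocalProxy FastRecord]
  take FastRecord:  [AbstractIndex FastTask object] + [FastRecord AbstractIndex FastTask object] + [FastRecord AbstractIndex FastTask object] + [FastRecord]
  take AbstractIndex:  [AbstractIndex FastTask object] + [AbstractIndex FastTask object] + [AbstractIndex FastTask object]
  take FastTask:  [FastTask object] + [FastTask object] + [FastTask object]
  take object:  [object] + [object] + [object]
MRO: FastCache TinyRecord LocalProxy FastRecord AbstractIndex FastTask object
render is defined in: AbstractIndex, FastRecord, LocalProxy. First along the MRO is LocalProxy.

LocalProxy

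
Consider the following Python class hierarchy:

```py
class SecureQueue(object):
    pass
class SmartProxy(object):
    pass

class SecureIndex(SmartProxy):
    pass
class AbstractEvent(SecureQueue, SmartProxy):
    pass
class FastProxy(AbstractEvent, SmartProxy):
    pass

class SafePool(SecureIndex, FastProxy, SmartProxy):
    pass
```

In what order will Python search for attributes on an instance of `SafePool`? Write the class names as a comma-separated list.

L[SafePool] = SafePool + merge(L[SecureIndex], L[FastProxy], L[SmartProxy], [SecureIndex FastProxy SmartProxy])
  take SecureIndex:  [SecureIndex SmartProxy object] + [FastProxy AbstractEvent SecureQueue SmartProxy object] + [SmartProxy object] + [SecureIndex FastProxy SmartProxy]
  take FastProxy:  [SmartProxy object] + [FastProxy AbstractEvent SecureQueue SmartProxy object] + [SmartProxy object] + [FastProxy SmartProxy]
  take AbstractEvent:  [SmartProxy object] + [AbstractEvent SecureQueue SmartProxy object] + [SmartProxy object] + [SmartProxy]
  take SecureQueue:  [SmartProxy object] + [SecureQueue SmartProxy object] + [SmartProxy object] + [SmartProxy]
  take SmartProxy:  [SmartProxy object] + [SmartProxy object] + [SmartProxy object] + [SmartProxy]
  take object:  [object] + [object] + [object]

SafePool, SecureIndex, FastProxy, AbstractEvent, SecureQueue, SmartProxy, object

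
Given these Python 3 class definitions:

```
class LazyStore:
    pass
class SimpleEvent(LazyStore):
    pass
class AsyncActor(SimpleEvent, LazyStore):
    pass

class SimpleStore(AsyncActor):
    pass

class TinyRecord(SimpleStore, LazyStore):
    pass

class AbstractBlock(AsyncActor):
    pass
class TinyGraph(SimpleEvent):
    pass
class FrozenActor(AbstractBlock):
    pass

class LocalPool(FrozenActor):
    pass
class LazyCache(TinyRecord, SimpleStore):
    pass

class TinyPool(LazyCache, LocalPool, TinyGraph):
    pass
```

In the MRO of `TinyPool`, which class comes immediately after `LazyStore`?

L[TinyPool] = TinyPool + merge(L[LazyCache], L[LocalPool], L[TinyGraph], [LazyCache LocalPool TinyGraph])
  take LazyCache:  [LazyCache TinyRecord SimpleStore AsyncActor SimpleEvent LazyStore object] + [LocalPool FrozenActor AbstractBlock AsyncActor SimpleEvent LazyStore object] + [TinyGraph SimpleEvent LazyStore object] + [LazyCache LocalPool TinyGraph]
  take TinyRecord:  [TinyRecord SimpleStore AsyncActor SimpleEvent LazyStore object] + [LocalPool FrozenActor AbstractBlock AsyncActor SimpleEvent LazyStore object] + [TinyGraph SimpleEvent LazyStore object] + [LocalPool TinyGraph]
  take SimpleStore:  [SimpleStore AsyncActor SimpleEvent LazyStore object] + [LocalPool FrozenActor AbstractBlock AsyncActor SimpleEvent LazyStore object] + [TinyGraph SimpleEvent LazyStore object] + [LocalPool TinyGraph]
  take LocalPool:  [AsyncActor SimpleEvent LazyStore object] + [LocalPool FrozenActor AbstractBlock AsyncActor SimpleEvent LazyStore object] + [TinyGraph SimpleEvent LazyStore object] + [LocalPool TinyGraph]
  take FrozenActor:  [AsyncActor SimpleEvent LazyStore object] + [FrozenActor AbstractBlock AsyncActor SimpleEvent LazyStore object] + [TinyGraph SimpleEvent LazyStore object] + [TinyGraph]
  take AbstractBlock:  [AsyncActor SimpleEvent LazyStore object] + [AbstractBlock AsyncActor SimpleEvent LazyStore object] + [TinyGraph SimpleEvent LazyStore object] + [TinyGraph]
  take AsyncActor:  [AsyncActor SimpleEvent LazyStore object] + [AsyncActor SimpleEvent LazyStore object] + [TinyGraph SimpleEvent LazyStore object] + [TinyGraph]
  take TinyGraph:  [SimpleEvent LazyStore object] + [SimpleEvent LazyStore object] + [TinyGraph SimpleEvent LazyStore object] + [TinyGraph]
  take SimpleEvent:  [SimpleEvent LazyStore object] + [SimpleEvent LazyStore object] + [SimpleEvent LazyStore object]
  take LazyStore:  [LazyStore object] + [LazyStore object] + [LazyStore object]
  take object:  [object] + [object] + [object]
MRO: TinyPool LazyCache TinyRecord SimpleStore LocalPool FrozenActor AbstractBlock AsyncActor TinyGraph SimpleEvent LazyStore object
LazyStore is at position 10; next is object.

object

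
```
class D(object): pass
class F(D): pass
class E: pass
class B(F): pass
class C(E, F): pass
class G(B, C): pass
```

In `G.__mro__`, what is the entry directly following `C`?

L[G] = G + merge(L[B], L[C], [B C])
  take B:  [B F D object] + [C E F D object] + [B C]
  take C:  [F D object] + [C E F D object] + [C]
  take E:  [F D object] + [E F D object]
  take F:  [F D object] + [F D object]
  take D:  [D object] + [D object]
  take object:  [object] + [object]
MRO: G B C E F D object
C is at position 2; next is E.

E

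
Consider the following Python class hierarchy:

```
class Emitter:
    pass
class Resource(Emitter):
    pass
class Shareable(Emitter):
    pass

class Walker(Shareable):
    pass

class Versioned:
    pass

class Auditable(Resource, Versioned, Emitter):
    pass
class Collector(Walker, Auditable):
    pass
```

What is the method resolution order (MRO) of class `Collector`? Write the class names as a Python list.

L[Collector] = Collector + merge(L[Walker], L[Auditable], [Walker Auditable])
  take Walker:  [Walker Shareable Emitter object] + [Auditable Resource Versioned Emitter object] + [Walker Auditable]
  take Shareable:  [Shareable Emitter object] + [Auditable Resource Versioned Emitter object] + [Auditable]
  take Auditable:  [Emitter object] + [Auditable Resource Versioned Emitter object] + [Auditable]
  take Resource:  [Emitter object] + [Resource Versioned Emitter object]
  take Versioned:  [Emitter object] + [Versioned Emitter object]
  take Emitter:  [Emitter object] + [Emitter object]
  take object:  [object] + [object]

[Collector, Walker, Shareable, Auditable, Resource, Versioned, Emitter, object]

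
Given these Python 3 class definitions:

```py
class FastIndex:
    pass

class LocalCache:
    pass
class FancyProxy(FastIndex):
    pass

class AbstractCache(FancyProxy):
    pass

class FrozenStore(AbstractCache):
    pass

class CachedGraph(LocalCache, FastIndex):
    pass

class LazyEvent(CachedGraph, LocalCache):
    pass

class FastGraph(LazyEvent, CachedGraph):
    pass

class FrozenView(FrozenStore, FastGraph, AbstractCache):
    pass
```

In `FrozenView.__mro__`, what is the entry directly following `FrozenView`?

L[FrozenView] = FrozenView + merge(L[FrozenStore], L[FastGraph], L[AbstractCache], [FrozenStore FastGraph AbstractCache])
  take FrozenStore:  [FrozenStore AbstractCache FancyProxy FastIndex object] + [FastGraph LazyEvent CachedGraph LocalCache FastIndex object] + [AbstractCache FancyProxy FastIndex object] + [FrozenStore FastGraph AbstractCache]
  take FastGraph:  [AbstractCache FancyProxy FastIndex object] + [FastGraph LazyEvent CachedGraph LocalCache FastIndex object] + [AbstractCache FancyProxy FastIndex object] + [FastGraph AbstractCache]
  take AbstractCache:  [AbstractCache FancyProxy FastIndex object] + [LazyEvent CachedGraph LocalCache FastIndex object] + [AbstractCache FancyProxy FastIndex object] + [AbstractCache]
  take FancyProxy:  [FancyProxy FastIndex object] + [LazyEvent CachedGraph LocalCache FastIndex object] + [FancyProxy FastIndex object]
  take LazyEvent:  [FastIndex object] + [LazyEvent CachedGraph LocalCache FastIndex object] + [FastIndex object]
  take CachedGraph:  [FastIndex object] + [CachedGraph LocalCache FastIndex object] + [FastIndex object]
  take LocalCache:  [FastIndex object] + [LocalCache FastIndex object] + [FastIndex object]
  take FastIndex:  [FastIndex object] + [FastIndex object] + [FastIndex object]
  take object:  [object] + [object] + [object]
MRO: FrozenView FrozenStore FastGraph AbstractCache FancyProxy LazyEvent CachedGraph LocalCache FastIndex object
FrozenView is at position 0; next is FrozenStore.

FrozenStore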